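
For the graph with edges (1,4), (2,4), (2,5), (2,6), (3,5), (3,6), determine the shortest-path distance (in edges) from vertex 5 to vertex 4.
2 (path: 5 -> 2 -> 4, 2 edges)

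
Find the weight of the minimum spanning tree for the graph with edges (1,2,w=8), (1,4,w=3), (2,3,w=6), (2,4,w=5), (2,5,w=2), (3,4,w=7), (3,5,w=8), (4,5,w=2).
13 (MST edges: (1,4,w=3), (2,3,w=6), (2,5,w=2), (4,5,w=2); sum of weights 3 + 6 + 2 + 2 = 13)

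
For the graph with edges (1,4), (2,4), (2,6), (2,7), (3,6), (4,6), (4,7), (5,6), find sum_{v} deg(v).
16 (handshake: sum of degrees = 2|E| = 2 x 8 = 16)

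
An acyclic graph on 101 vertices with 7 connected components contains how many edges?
94 (Each of the 7 component trees on V_i vertices has V_i - 1 edges; summing gives V - C = 101 - 7 = 94)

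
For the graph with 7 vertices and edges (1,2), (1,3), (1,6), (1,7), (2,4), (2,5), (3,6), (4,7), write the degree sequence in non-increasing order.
[4, 3, 2, 2, 2, 2, 1] (degrees: deg(1)=4, deg(2)=3, deg(3)=2, deg(4)=2, deg(5)=1, deg(6)=2, deg(7)=2)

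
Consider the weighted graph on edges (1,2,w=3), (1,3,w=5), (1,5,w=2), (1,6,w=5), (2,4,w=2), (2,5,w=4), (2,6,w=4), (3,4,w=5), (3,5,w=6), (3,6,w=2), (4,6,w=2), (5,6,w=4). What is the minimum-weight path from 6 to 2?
4 (path: 6 -> 2; weights 4 = 4)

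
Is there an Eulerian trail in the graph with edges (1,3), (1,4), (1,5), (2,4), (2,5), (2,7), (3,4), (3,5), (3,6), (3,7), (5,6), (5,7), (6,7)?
No (6 vertices have odd degree: {1, 2, 3, 4, 5, 6}; Eulerian path requires 0 or 2)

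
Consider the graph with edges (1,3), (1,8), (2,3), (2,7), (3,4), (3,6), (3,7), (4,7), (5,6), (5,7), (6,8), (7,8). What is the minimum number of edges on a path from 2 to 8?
2 (path: 2 -> 7 -> 8, 2 edges)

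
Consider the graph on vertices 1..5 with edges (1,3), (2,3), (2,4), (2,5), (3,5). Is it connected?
Yes (BFS from 1 visits [1, 3, 2, 5, 4] — all 5 vertices reached)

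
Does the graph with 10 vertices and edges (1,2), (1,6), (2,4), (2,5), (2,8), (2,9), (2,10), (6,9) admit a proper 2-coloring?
Yes. Partition: {1, 3, 4, 5, 7, 8, 9, 10}, {2, 6}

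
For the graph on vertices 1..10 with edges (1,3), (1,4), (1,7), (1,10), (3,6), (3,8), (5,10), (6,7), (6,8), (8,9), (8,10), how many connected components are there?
2 (components: {1, 3, 4, 5, 6, 7, 8, 9, 10}, {2})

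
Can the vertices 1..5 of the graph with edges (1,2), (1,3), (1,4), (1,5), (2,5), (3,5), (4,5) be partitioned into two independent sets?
No (odd cycle of length 3: 2 -> 1 -> 5 -> 2)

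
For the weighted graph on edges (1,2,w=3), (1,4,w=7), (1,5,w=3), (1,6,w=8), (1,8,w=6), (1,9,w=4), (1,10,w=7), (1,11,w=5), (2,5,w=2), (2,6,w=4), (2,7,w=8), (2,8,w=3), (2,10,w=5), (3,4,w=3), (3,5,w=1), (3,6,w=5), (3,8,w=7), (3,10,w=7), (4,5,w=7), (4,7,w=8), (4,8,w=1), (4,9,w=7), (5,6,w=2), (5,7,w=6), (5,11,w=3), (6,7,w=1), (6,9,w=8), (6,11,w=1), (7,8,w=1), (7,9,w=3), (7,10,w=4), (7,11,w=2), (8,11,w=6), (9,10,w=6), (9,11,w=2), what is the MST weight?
18 (MST edges: (1,2,w=3), (2,5,w=2), (3,5,w=1), (4,8,w=1), (5,6,w=2), (6,7,w=1), (6,11,w=1), (7,8,w=1), (7,10,w=4), (9,11,w=2); sum of weights 3 + 2 + 1 + 1 + 2 + 1 + 1 + 1 + 4 + 2 = 18)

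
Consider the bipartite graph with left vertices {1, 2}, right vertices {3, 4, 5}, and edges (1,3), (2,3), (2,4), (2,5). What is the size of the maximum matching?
2 (matching: (1,3), (2,5); upper bound min(|L|,|R|) = min(2,3) = 2)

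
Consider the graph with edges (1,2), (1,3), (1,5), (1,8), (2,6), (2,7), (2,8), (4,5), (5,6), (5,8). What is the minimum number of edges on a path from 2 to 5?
2 (path: 2 -> 8 -> 5, 2 edges)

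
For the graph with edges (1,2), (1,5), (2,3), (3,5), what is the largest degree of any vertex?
2 (attained at vertices 1, 2, 3, 5)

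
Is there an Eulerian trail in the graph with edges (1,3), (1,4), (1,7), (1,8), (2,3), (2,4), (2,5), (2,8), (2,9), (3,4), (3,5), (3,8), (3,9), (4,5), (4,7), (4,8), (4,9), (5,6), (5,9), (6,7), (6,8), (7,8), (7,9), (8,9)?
No (6 vertices have odd degree: {2, 4, 5, 6, 7, 8}; Eulerian path requires 0 or 2)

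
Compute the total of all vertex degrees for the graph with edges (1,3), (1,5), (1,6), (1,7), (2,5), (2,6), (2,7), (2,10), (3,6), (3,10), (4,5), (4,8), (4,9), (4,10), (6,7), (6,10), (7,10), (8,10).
36 (handshake: sum of degrees = 2|E| = 2 x 18 = 36)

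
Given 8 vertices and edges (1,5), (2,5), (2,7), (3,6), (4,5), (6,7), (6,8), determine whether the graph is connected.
Yes (BFS from 1 visits [1, 5, 2, 4, 7, 6, 3, 8] — all 8 vertices reached)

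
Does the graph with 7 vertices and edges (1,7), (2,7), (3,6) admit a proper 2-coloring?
Yes. Partition: {1, 2, 3, 4, 5}, {6, 7}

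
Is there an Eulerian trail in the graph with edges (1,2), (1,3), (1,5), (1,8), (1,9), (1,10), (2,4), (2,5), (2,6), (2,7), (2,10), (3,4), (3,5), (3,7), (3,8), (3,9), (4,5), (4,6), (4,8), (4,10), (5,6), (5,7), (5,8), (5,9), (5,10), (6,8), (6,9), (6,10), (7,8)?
Yes (the graph is connected and exactly 2 vertices have odd degree: {5, 10}; any Eulerian path must start and end at those)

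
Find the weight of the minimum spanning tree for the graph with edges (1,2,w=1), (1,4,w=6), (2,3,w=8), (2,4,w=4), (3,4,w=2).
7 (MST edges: (1,2,w=1), (2,4,w=4), (3,4,w=2); sum of weights 1 + 4 + 2 = 7)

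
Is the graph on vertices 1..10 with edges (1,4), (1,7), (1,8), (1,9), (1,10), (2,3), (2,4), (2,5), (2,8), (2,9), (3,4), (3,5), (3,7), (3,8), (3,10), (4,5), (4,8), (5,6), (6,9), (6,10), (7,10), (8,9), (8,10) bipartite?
No (odd cycle of length 3: 8 -> 1 -> 4 -> 8)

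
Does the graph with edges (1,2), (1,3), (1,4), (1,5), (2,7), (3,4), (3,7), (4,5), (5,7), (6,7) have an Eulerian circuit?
No (4 vertices have odd degree: {3, 4, 5, 6}; Eulerian circuit requires 0)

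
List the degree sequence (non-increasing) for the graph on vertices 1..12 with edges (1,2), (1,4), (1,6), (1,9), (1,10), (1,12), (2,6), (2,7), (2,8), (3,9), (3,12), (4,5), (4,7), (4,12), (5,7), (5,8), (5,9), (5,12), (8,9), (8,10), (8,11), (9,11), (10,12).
[6, 5, 5, 5, 5, 4, 4, 3, 3, 2, 2, 2] (degrees: deg(1)=6, deg(2)=4, deg(3)=2, deg(4)=4, deg(5)=5, deg(6)=2, deg(7)=3, deg(8)=5, deg(9)=5, deg(10)=3, deg(11)=2, deg(12)=5)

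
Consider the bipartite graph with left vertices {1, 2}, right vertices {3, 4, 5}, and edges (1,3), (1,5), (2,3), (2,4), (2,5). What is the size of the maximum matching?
2 (matching: (1,5), (2,4); upper bound min(|L|,|R|) = min(2,3) = 2)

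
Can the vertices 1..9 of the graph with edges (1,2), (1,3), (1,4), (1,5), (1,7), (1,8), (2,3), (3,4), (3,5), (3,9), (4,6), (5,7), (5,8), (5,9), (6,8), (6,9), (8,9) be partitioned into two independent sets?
No (odd cycle of length 3: 5 -> 1 -> 3 -> 5)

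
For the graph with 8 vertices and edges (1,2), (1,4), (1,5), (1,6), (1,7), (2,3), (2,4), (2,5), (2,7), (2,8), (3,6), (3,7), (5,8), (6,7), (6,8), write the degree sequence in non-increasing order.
[6, 5, 4, 4, 3, 3, 3, 2] (degrees: deg(1)=5, deg(2)=6, deg(3)=3, deg(4)=2, deg(5)=3, deg(6)=4, deg(7)=4, deg(8)=3)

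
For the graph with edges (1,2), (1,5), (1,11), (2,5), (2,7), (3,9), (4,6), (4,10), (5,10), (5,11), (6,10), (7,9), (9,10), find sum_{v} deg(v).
26 (handshake: sum of degrees = 2|E| = 2 x 13 = 26)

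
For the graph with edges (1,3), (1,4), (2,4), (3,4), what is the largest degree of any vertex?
3 (attained at vertex 4)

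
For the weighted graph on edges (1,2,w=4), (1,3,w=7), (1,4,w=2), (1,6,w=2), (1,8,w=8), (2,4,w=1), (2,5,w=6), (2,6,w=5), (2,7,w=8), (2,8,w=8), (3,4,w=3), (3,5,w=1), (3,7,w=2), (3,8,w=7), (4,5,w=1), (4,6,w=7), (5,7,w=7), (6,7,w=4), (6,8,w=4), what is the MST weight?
13 (MST edges: (1,4,w=2), (1,6,w=2), (2,4,w=1), (3,5,w=1), (3,7,w=2), (4,5,w=1), (6,8,w=4); sum of weights 2 + 2 + 1 + 1 + 2 + 1 + 4 = 13)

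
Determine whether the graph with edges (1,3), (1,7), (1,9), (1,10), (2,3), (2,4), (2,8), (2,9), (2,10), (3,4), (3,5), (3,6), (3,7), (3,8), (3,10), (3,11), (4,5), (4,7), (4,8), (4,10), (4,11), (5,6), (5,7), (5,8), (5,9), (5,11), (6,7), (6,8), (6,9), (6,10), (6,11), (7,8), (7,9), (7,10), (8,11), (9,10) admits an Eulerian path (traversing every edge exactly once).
No (8 vertices have odd degree: {2, 3, 4, 5, 6, 8, 10, 11}; Eulerian path requires 0 or 2)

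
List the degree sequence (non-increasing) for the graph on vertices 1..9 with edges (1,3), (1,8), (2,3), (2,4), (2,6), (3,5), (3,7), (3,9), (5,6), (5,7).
[5, 3, 3, 2, 2, 2, 1, 1, 1] (degrees: deg(1)=2, deg(2)=3, deg(3)=5, deg(4)=1, deg(5)=3, deg(6)=2, deg(7)=2, deg(8)=1, deg(9)=1)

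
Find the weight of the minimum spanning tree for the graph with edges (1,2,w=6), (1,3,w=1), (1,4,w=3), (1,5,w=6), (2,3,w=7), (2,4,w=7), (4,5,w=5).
15 (MST edges: (1,2,w=6), (1,3,w=1), (1,4,w=3), (4,5,w=5); sum of weights 6 + 1 + 3 + 5 = 15)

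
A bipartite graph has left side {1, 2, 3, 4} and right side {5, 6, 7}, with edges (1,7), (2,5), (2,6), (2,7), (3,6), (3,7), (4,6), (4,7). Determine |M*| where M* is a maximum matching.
3 (matching: (1,7), (2,5), (3,6); upper bound min(|L|,|R|) = min(4,3) = 3)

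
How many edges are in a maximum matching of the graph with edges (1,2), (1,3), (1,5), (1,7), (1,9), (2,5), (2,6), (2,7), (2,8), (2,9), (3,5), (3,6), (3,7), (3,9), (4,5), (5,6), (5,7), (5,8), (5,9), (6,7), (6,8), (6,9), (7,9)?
4 (matching: (1,9), (2,7), (4,5), (6,8); upper bound floor(n/2) = floor(9/2) = 4)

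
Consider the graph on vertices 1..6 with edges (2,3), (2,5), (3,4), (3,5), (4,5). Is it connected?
No, it has 3 components: {1}, {2, 3, 4, 5}, {6}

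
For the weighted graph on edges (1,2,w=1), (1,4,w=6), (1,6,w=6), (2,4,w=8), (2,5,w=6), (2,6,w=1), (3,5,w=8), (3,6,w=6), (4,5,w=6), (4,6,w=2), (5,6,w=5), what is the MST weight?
15 (MST edges: (1,2,w=1), (2,6,w=1), (3,6,w=6), (4,6,w=2), (5,6,w=5); sum of weights 1 + 1 + 6 + 2 + 5 = 15)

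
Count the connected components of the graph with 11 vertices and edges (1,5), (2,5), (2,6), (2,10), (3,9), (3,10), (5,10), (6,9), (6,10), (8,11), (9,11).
3 (components: {1, 2, 3, 5, 6, 8, 9, 10, 11}, {4}, {7})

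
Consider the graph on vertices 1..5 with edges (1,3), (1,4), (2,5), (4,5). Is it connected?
Yes (BFS from 1 visits [1, 3, 4, 5, 2] — all 5 vertices reached)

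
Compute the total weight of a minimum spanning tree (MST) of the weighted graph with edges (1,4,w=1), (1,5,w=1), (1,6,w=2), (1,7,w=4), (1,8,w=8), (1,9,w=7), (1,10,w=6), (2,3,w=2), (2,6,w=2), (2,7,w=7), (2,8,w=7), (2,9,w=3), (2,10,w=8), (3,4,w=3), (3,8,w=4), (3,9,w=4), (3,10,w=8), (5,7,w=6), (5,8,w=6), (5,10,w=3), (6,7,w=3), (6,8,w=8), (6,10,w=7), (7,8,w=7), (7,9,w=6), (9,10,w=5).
21 (MST edges: (1,4,w=1), (1,5,w=1), (1,6,w=2), (2,3,w=2), (2,6,w=2), (2,9,w=3), (3,8,w=4), (5,10,w=3), (6,7,w=3); sum of weights 1 + 1 + 2 + 2 + 2 + 3 + 4 + 3 + 3 = 21)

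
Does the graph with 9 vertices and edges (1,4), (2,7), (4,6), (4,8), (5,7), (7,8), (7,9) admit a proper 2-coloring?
Yes. Partition: {1, 2, 3, 5, 6, 8, 9}, {4, 7}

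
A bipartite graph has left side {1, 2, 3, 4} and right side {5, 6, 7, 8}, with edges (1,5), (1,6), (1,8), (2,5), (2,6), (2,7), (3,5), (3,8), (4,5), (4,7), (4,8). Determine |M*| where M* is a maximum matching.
4 (matching: (1,8), (2,6), (3,5), (4,7); upper bound min(|L|,|R|) = min(4,4) = 4)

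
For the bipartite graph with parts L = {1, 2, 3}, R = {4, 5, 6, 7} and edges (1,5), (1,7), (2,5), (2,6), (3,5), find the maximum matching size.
3 (matching: (1,7), (2,6), (3,5); upper bound min(|L|,|R|) = min(3,4) = 3)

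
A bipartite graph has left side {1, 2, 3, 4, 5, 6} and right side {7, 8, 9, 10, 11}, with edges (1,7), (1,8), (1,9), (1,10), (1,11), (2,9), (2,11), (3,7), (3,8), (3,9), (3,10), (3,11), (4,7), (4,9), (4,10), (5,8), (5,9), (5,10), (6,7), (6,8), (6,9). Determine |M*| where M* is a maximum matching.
5 (matching: (1,11), (2,9), (3,10), (4,7), (5,8); upper bound min(|L|,|R|) = min(6,5) = 5)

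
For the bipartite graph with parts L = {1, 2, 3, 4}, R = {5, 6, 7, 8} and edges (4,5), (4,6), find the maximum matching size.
1 (matching: (4,6); upper bound min(|L|,|R|) = min(4,4) = 4)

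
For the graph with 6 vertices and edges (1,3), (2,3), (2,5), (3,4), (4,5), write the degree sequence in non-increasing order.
[3, 2, 2, 2, 1, 0] (degrees: deg(1)=1, deg(2)=2, deg(3)=3, deg(4)=2, deg(5)=2, deg(6)=0)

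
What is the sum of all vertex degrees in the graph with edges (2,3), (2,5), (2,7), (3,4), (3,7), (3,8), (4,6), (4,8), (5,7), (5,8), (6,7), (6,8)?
24 (handshake: sum of degrees = 2|E| = 2 x 12 = 24)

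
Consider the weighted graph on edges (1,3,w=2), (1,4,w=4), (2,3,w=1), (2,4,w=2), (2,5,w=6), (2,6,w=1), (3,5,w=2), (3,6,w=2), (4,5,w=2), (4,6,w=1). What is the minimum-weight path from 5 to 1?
4 (path: 5 -> 3 -> 1; weights 2 + 2 = 4)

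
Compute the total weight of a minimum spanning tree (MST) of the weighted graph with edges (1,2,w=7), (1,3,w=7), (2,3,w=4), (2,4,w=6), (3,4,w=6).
17 (MST edges: (1,2,w=7), (2,3,w=4), (2,4,w=6); sum of weights 7 + 4 + 6 = 17)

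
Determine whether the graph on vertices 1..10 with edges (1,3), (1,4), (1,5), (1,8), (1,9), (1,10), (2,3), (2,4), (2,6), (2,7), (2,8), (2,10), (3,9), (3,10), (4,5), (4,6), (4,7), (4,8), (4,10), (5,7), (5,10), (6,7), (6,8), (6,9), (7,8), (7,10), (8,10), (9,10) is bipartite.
No (odd cycle of length 3: 5 -> 1 -> 10 -> 5)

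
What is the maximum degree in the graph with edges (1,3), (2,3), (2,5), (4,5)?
2 (attained at vertices 2, 3, 5)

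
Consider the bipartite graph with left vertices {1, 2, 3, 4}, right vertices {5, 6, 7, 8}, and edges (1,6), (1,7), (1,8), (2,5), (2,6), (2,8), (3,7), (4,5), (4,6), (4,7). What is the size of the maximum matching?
4 (matching: (1,8), (2,6), (3,7), (4,5); upper bound min(|L|,|R|) = min(4,4) = 4)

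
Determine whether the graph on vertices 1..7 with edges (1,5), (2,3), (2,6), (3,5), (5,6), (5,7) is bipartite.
Yes. Partition: {1, 3, 4, 6, 7}, {2, 5}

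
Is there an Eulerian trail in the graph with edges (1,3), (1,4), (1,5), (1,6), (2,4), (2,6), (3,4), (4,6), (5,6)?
Yes — and in fact it has an Eulerian circuit (the graph is connected and all 6 vertices have even degree)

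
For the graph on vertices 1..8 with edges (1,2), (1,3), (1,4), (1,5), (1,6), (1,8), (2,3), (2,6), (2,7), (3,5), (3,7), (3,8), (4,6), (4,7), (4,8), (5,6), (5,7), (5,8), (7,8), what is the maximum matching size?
4 (matching: (1,8), (2,6), (3,5), (4,7); upper bound floor(n/2) = floor(8/2) = 4)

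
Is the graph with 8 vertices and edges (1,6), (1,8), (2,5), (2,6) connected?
No, it has 4 components: {1, 2, 5, 6, 8}, {3}, {4}, {7}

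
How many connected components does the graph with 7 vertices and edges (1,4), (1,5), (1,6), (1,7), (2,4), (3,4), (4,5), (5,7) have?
1 (components: {1, 2, 3, 4, 5, 6, 7})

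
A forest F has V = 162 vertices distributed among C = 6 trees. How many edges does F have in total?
156 (Each of the 6 component trees on V_i vertices has V_i - 1 edges; summing gives V - C = 162 - 6 = 156)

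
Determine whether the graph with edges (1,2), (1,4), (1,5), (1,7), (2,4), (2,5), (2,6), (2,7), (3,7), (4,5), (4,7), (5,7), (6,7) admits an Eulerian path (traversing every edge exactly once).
Yes (the graph is connected and exactly 2 vertices have odd degree: {2, 3}; any Eulerian path must start and end at those)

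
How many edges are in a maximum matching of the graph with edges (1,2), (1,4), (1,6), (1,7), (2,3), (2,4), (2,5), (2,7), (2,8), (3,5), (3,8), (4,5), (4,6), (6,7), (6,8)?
4 (matching: (1,4), (2,8), (3,5), (6,7); upper bound floor(n/2) = floor(8/2) = 4)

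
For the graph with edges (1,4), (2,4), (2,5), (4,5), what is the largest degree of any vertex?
3 (attained at vertex 4)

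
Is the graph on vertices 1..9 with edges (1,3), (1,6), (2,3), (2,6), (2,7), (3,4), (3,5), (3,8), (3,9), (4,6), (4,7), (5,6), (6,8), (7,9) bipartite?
Yes. Partition: {1, 2, 4, 5, 8, 9}, {3, 6, 7}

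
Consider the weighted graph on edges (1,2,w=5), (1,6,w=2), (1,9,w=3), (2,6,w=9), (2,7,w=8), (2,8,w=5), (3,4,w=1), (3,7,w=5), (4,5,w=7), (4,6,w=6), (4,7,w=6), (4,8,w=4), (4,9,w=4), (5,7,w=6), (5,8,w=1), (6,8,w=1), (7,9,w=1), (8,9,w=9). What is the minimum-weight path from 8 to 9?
6 (path: 8 -> 6 -> 1 -> 9; weights 1 + 2 + 3 = 6)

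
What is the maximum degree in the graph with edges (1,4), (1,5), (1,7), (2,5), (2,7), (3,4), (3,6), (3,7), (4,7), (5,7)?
5 (attained at vertex 7)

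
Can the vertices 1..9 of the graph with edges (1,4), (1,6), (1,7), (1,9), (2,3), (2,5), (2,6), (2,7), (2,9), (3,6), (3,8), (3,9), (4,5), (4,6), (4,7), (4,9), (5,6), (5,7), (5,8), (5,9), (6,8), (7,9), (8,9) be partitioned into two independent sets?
No (odd cycle of length 3: 6 -> 1 -> 4 -> 6)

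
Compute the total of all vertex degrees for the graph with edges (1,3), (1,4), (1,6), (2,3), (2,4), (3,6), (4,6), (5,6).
16 (handshake: sum of degrees = 2|E| = 2 x 8 = 16)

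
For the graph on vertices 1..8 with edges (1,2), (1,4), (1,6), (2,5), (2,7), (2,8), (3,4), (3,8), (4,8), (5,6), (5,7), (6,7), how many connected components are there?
1 (components: {1, 2, 3, 4, 5, 6, 7, 8})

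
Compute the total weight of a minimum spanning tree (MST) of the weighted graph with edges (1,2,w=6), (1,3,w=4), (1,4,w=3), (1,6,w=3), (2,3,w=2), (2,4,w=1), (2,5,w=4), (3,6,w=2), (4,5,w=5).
12 (MST edges: (1,4,w=3), (2,3,w=2), (2,4,w=1), (2,5,w=4), (3,6,w=2); sum of weights 3 + 2 + 1 + 4 + 2 = 12)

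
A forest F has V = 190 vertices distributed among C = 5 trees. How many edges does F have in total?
185 (Each of the 5 component trees on V_i vertices has V_i - 1 edges; summing gives V - C = 190 - 5 = 185)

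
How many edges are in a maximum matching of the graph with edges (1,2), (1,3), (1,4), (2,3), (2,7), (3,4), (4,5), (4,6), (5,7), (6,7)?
3 (matching: (2,3), (4,5), (6,7); upper bound floor(n/2) = floor(7/2) = 3)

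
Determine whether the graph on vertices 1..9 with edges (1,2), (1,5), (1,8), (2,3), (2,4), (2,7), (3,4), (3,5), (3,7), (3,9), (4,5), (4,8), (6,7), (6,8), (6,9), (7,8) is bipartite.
No (odd cycle of length 3: 4 -> 5 -> 3 -> 4)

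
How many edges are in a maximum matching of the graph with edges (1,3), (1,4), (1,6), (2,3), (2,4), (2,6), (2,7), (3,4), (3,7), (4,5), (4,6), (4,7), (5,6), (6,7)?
3 (matching: (2,4), (3,7), (5,6); upper bound floor(n/2) = floor(7/2) = 3)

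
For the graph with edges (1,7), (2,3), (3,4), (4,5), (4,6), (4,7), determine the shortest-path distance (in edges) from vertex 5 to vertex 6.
2 (path: 5 -> 4 -> 6, 2 edges)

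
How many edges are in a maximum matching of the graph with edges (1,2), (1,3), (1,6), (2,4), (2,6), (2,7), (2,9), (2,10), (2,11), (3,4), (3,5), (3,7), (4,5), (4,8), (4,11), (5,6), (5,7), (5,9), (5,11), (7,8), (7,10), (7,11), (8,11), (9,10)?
5 (matching: (1,6), (3,7), (4,8), (5,11), (9,10); upper bound floor(n/2) = floor(11/2) = 5)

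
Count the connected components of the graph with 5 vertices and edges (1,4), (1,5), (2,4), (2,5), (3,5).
1 (components: {1, 2, 3, 4, 5})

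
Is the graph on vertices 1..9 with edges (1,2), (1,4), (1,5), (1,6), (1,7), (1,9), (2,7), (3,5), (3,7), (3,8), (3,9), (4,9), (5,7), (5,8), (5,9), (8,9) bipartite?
No (odd cycle of length 3: 4 -> 1 -> 9 -> 4)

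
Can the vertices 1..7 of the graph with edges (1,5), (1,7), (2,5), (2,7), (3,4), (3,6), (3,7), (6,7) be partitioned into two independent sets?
No (odd cycle of length 3: 6 -> 7 -> 3 -> 6)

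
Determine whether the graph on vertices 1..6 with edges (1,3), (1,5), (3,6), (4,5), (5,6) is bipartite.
Yes. Partition: {1, 2, 4, 6}, {3, 5}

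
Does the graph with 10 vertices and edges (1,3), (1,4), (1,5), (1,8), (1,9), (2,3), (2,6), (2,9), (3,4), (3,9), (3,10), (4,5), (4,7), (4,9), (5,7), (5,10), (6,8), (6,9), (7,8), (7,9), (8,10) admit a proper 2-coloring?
No (odd cycle of length 3: 9 -> 1 -> 4 -> 9)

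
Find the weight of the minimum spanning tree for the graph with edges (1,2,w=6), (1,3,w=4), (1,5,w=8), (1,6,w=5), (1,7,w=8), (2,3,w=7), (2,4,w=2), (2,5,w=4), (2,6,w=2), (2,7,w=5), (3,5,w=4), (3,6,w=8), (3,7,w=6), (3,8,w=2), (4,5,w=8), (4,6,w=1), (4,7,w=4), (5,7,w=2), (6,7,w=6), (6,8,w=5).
19 (MST edges: (1,3,w=4), (2,4,w=2), (2,5,w=4), (3,5,w=4), (3,8,w=2), (4,6,w=1), (5,7,w=2); sum of weights 4 + 2 + 4 + 4 + 2 + 1 + 2 = 19)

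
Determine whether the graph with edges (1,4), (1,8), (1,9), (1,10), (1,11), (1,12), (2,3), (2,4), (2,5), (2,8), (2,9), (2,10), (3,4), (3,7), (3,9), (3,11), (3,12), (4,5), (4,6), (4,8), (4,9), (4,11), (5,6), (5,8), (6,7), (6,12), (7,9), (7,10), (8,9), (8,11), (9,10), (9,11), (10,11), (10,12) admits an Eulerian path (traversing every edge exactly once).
Yes — and in fact it has an Eulerian circuit (the graph is connected and all 12 vertices have even degree)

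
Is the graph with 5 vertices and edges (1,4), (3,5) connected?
No, it has 3 components: {1, 4}, {2}, {3, 5}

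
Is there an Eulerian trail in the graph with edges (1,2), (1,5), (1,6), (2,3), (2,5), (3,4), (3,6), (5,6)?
No (6 vertices have odd degree: {1, 2, 3, 4, 5, 6}; Eulerian path requires 0 or 2)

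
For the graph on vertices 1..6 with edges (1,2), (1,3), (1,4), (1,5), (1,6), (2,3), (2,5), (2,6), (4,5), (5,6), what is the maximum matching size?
3 (matching: (1,4), (2,3), (5,6); upper bound floor(n/2) = floor(6/2) = 3)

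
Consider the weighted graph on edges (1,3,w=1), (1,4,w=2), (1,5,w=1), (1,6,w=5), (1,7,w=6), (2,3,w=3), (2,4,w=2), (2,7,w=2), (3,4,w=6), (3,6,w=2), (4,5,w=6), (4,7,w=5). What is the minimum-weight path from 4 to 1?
2 (path: 4 -> 1; weights 2 = 2)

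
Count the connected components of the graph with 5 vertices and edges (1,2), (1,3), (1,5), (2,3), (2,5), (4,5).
1 (components: {1, 2, 3, 4, 5})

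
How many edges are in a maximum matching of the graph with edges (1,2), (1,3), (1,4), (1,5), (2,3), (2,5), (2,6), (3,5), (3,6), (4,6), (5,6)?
3 (matching: (1,5), (2,3), (4,6); upper bound floor(n/2) = floor(6/2) = 3)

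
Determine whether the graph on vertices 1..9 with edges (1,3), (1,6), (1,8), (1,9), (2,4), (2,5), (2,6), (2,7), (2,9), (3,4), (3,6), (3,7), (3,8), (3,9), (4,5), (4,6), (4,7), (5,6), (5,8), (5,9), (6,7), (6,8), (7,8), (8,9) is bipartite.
No (odd cycle of length 3: 9 -> 1 -> 3 -> 9)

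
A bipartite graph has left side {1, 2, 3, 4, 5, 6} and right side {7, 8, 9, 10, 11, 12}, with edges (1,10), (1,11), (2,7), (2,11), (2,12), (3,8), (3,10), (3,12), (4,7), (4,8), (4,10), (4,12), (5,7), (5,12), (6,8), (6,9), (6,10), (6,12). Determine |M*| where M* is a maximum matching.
6 (matching: (1,11), (2,12), (3,10), (4,8), (5,7), (6,9); upper bound min(|L|,|R|) = min(6,6) = 6)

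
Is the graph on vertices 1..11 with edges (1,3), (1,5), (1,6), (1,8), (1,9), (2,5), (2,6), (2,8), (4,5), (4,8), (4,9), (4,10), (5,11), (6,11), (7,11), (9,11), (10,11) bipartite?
Yes. Partition: {1, 2, 4, 11}, {3, 5, 6, 7, 8, 9, 10}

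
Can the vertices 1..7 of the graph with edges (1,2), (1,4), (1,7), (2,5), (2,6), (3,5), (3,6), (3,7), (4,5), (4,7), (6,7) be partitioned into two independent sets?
No (odd cycle of length 3: 7 -> 1 -> 4 -> 7)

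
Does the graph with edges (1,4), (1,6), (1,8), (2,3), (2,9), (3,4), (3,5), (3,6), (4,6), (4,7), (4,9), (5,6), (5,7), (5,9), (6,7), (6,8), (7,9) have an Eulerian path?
Yes (the graph is connected and exactly 2 vertices have odd degree: {1, 4}; any Eulerian path must start and end at those)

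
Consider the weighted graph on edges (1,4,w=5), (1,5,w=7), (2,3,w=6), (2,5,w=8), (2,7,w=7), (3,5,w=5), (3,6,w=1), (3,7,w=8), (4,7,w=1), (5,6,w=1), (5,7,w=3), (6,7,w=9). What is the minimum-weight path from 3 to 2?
6 (path: 3 -> 2; weights 6 = 6)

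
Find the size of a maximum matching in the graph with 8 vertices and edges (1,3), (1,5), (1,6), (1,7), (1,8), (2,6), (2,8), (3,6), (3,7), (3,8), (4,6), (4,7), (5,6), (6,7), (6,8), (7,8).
4 (matching: (1,5), (2,8), (3,7), (4,6); upper bound floor(n/2) = floor(8/2) = 4)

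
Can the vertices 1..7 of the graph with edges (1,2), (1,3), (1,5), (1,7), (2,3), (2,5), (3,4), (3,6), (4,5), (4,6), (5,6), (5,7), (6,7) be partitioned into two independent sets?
No (odd cycle of length 3: 5 -> 1 -> 2 -> 5)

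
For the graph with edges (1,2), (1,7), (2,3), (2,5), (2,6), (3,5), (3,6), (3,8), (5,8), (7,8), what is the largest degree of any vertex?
4 (attained at vertices 2, 3)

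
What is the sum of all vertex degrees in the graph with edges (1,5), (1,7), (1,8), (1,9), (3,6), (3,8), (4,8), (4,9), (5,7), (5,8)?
20 (handshake: sum of degrees = 2|E| = 2 x 10 = 20)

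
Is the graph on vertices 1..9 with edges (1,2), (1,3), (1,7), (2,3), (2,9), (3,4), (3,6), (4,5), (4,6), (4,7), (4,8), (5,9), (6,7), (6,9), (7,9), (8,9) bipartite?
No (odd cycle of length 3: 2 -> 1 -> 3 -> 2)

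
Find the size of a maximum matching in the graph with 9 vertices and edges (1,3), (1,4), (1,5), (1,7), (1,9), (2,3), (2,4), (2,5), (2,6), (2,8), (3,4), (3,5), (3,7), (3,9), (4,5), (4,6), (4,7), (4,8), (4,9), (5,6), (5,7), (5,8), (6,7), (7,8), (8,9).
4 (matching: (2,6), (3,5), (4,9), (7,8); upper bound floor(n/2) = floor(9/2) = 4)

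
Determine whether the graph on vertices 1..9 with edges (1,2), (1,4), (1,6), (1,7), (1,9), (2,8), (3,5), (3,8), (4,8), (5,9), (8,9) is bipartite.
Yes. Partition: {1, 5, 8}, {2, 3, 4, 6, 7, 9}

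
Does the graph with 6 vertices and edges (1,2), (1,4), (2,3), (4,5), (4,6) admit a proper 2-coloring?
Yes. Partition: {1, 3, 5, 6}, {2, 4}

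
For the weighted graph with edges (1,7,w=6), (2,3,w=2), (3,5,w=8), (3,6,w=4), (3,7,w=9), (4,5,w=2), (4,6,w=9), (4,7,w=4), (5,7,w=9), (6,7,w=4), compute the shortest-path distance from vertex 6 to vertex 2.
6 (path: 6 -> 3 -> 2; weights 4 + 2 = 6)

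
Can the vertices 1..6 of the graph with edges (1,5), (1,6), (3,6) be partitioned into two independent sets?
Yes. Partition: {1, 2, 3, 4}, {5, 6}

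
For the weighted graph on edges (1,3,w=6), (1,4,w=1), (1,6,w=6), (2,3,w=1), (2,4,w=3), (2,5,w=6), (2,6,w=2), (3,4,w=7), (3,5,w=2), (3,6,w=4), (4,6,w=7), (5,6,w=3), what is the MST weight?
9 (MST edges: (1,4,w=1), (2,3,w=1), (2,4,w=3), (2,6,w=2), (3,5,w=2); sum of weights 1 + 1 + 3 + 2 + 2 = 9)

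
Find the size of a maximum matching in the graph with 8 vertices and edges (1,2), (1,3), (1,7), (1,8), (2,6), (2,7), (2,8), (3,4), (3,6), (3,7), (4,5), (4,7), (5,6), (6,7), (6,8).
4 (matching: (1,3), (2,8), (4,7), (5,6); upper bound floor(n/2) = floor(8/2) = 4)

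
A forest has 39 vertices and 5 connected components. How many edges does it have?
34 (Each of the 5 component trees on V_i vertices has V_i - 1 edges; summing gives V - C = 39 - 5 = 34)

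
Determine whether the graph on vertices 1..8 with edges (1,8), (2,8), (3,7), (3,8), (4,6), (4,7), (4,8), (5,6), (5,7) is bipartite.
Yes. Partition: {1, 2, 3, 4, 5}, {6, 7, 8}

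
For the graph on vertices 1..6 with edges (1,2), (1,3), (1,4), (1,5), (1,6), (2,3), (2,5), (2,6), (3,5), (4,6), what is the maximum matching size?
3 (matching: (1,4), (2,6), (3,5); upper bound floor(n/2) = floor(6/2) = 3)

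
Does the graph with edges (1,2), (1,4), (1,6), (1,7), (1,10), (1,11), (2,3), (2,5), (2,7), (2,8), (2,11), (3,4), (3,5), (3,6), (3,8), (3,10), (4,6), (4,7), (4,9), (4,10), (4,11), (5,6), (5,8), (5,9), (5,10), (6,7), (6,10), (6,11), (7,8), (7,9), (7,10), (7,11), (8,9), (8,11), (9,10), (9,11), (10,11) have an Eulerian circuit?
No (2 vertices have odd degree: {4, 6}; Eulerian circuit requires 0)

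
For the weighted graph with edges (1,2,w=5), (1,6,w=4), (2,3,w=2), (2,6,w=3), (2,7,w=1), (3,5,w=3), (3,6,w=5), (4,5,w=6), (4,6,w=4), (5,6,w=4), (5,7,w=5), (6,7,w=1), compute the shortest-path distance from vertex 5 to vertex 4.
6 (path: 5 -> 4; weights 6 = 6)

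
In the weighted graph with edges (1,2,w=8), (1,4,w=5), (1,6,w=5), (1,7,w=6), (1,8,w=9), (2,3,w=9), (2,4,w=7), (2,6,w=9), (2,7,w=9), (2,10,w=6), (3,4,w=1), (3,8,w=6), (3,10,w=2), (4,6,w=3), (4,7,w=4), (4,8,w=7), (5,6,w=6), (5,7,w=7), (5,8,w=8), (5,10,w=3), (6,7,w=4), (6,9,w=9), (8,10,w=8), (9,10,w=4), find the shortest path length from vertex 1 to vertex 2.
8 (path: 1 -> 2; weights 8 = 8)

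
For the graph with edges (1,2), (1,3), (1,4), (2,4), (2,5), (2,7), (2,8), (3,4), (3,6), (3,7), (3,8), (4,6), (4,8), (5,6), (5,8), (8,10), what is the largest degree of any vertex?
5 (attained at vertices 2, 3, 4, 8)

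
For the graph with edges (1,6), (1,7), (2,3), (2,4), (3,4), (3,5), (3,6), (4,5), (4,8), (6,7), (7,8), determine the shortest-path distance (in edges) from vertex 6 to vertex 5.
2 (path: 6 -> 3 -> 5, 2 edges)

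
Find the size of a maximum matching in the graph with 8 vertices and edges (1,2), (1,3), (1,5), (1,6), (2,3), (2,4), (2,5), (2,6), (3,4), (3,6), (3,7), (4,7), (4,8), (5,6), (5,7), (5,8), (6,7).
4 (matching: (1,2), (3,6), (4,7), (5,8); upper bound floor(n/2) = floor(8/2) = 4)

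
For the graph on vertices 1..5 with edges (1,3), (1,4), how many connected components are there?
3 (components: {1, 3, 4}, {2}, {5})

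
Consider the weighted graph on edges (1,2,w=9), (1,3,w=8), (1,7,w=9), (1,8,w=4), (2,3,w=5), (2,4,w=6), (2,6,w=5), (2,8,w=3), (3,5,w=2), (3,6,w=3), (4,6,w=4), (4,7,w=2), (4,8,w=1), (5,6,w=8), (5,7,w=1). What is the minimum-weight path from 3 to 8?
6 (path: 3 -> 5 -> 7 -> 4 -> 8; weights 2 + 1 + 2 + 1 = 6)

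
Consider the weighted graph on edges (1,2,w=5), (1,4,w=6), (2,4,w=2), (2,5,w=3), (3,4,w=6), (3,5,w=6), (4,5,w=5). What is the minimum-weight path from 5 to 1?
8 (path: 5 -> 2 -> 1; weights 3 + 5 = 8)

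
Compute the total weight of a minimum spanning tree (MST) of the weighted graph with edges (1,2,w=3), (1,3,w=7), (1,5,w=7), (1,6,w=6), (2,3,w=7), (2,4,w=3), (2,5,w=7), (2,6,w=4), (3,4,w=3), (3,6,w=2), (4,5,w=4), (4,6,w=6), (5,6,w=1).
12 (MST edges: (1,2,w=3), (2,4,w=3), (3,4,w=3), (3,6,w=2), (5,6,w=1); sum of weights 3 + 3 + 3 + 2 + 1 = 12)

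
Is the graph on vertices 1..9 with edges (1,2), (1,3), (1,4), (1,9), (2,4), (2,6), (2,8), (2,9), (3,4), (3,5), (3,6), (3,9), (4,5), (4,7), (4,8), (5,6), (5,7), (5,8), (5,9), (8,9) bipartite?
No (odd cycle of length 3: 4 -> 1 -> 2 -> 4)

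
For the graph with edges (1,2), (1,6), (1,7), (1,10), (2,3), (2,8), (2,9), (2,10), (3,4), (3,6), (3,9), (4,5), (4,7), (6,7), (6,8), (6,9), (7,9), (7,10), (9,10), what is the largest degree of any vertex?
5 (attained at vertices 2, 6, 7, 9)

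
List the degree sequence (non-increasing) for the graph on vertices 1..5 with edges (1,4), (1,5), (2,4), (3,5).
[2, 2, 2, 1, 1] (degrees: deg(1)=2, deg(2)=1, deg(3)=1, deg(4)=2, deg(5)=2)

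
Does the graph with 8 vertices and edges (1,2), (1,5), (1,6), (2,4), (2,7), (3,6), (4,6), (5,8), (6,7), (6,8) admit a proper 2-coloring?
Yes. Partition: {1, 3, 4, 7, 8}, {2, 5, 6}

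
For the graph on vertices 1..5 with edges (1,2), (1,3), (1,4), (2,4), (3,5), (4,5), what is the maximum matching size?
2 (matching: (1,4), (3,5); upper bound floor(n/2) = floor(5/2) = 2)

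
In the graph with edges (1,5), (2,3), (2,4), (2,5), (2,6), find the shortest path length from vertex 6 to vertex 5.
2 (path: 6 -> 2 -> 5, 2 edges)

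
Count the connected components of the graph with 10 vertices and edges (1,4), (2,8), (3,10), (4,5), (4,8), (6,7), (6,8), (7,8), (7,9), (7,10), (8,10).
1 (components: {1, 2, 3, 4, 5, 6, 7, 8, 9, 10})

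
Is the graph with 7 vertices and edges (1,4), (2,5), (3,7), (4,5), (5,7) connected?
No, it has 2 components: {1, 2, 3, 4, 5, 7}, {6}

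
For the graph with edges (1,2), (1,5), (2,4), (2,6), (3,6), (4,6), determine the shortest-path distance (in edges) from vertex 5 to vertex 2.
2 (path: 5 -> 1 -> 2, 2 edges)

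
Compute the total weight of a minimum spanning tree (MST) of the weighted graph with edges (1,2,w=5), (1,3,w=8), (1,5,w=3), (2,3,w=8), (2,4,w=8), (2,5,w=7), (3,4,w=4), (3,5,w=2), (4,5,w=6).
14 (MST edges: (1,2,w=5), (1,5,w=3), (3,4,w=4), (3,5,w=2); sum of weights 5 + 3 + 4 + 2 = 14)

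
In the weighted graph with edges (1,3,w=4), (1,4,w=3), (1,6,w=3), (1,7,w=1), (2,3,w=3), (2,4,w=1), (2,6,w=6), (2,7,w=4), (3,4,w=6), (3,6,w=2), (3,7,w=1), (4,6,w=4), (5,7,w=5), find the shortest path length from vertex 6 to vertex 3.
2 (path: 6 -> 3; weights 2 = 2)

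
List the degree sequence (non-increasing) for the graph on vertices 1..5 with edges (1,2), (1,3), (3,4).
[2, 2, 1, 1, 0] (degrees: deg(1)=2, deg(2)=1, deg(3)=2, deg(4)=1, deg(5)=0)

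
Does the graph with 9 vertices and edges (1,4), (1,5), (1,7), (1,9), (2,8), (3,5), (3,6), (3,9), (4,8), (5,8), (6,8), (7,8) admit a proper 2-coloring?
Yes. Partition: {1, 3, 8}, {2, 4, 5, 6, 7, 9}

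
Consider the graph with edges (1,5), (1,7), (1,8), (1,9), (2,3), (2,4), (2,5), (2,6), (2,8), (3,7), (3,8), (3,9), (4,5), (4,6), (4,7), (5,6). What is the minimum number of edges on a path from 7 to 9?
2 (path: 7 -> 1 -> 9, 2 edges)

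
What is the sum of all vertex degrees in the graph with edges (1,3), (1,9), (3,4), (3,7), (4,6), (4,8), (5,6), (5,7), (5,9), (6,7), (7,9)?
22 (handshake: sum of degrees = 2|E| = 2 x 11 = 22)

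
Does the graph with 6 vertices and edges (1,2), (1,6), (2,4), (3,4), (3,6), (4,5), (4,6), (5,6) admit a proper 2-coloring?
No (odd cycle of length 3: 4 -> 6 -> 5 -> 4)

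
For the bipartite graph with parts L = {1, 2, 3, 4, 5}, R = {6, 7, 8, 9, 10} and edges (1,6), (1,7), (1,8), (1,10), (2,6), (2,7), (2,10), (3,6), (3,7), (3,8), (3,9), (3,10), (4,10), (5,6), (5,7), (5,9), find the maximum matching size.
5 (matching: (1,6), (2,7), (3,8), (4,10), (5,9); upper bound min(|L|,|R|) = min(5,5) = 5)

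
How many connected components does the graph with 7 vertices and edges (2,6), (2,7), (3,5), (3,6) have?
3 (components: {1}, {2, 3, 5, 6, 7}, {4})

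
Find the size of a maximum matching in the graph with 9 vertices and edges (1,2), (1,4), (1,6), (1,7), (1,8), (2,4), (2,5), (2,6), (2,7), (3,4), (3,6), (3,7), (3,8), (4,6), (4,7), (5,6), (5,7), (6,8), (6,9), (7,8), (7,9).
4 (matching: (1,8), (2,4), (5,7), (6,9); upper bound floor(n/2) = floor(9/2) = 4)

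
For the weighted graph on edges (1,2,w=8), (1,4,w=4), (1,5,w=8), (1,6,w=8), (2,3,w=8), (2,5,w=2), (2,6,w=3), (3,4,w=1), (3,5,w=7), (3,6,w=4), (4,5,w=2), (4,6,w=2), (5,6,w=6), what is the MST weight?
11 (MST edges: (1,4,w=4), (2,5,w=2), (3,4,w=1), (4,5,w=2), (4,6,w=2); sum of weights 4 + 2 + 1 + 2 + 2 = 11)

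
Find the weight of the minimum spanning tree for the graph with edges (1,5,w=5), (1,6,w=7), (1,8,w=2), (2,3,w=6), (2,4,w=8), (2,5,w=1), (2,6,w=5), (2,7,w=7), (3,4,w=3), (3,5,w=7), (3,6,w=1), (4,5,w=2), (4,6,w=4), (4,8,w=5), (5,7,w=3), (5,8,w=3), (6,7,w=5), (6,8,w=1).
13 (MST edges: (1,8,w=2), (2,5,w=1), (3,4,w=3), (3,6,w=1), (4,5,w=2), (5,7,w=3), (6,8,w=1); sum of weights 2 + 1 + 3 + 1 + 2 + 3 + 1 = 13)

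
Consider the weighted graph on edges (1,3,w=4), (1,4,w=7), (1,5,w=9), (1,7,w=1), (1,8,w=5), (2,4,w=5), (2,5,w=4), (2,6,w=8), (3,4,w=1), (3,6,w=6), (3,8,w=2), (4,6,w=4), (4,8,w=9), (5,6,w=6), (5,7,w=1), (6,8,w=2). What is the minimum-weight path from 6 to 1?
7 (path: 6 -> 8 -> 1; weights 2 + 5 = 7)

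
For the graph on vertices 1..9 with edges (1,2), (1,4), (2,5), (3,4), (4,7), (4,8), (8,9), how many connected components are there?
2 (components: {1, 2, 3, 4, 5, 7, 8, 9}, {6})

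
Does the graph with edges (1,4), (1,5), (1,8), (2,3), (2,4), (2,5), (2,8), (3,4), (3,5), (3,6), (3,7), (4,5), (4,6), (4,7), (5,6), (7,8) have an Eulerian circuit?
No (6 vertices have odd degree: {1, 3, 5, 6, 7, 8}; Eulerian circuit requires 0)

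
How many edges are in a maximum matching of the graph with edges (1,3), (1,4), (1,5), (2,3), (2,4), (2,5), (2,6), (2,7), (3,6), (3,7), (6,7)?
3 (matching: (1,5), (2,6), (3,7); upper bound floor(n/2) = floor(7/2) = 3)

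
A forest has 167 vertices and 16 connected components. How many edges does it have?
151 (Each of the 16 component trees on V_i vertices has V_i - 1 edges; summing gives V - C = 167 - 16 = 151)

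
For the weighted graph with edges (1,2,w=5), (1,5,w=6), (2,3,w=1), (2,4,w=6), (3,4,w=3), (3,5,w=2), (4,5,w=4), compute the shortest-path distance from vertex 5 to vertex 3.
2 (path: 5 -> 3; weights 2 = 2)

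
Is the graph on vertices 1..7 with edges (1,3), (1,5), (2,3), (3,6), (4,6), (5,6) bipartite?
Yes. Partition: {1, 2, 6, 7}, {3, 4, 5}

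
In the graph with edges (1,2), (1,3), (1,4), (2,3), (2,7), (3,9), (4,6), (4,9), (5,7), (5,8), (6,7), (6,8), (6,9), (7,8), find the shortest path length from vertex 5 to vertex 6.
2 (path: 5 -> 7 -> 6, 2 edges)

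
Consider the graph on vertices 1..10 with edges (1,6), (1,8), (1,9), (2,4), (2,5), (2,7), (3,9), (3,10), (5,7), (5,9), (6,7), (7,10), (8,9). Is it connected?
Yes (BFS from 1 visits [1, 6, 8, 9, 7, 3, 5, 2, 10, 4] — all 10 vertices reached)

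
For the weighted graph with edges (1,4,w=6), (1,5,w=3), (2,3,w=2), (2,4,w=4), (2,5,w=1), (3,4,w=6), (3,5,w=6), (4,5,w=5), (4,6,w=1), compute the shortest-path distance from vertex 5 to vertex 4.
5 (path: 5 -> 4; weights 5 = 5)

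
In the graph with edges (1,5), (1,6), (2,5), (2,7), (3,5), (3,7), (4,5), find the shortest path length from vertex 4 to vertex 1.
2 (path: 4 -> 5 -> 1, 2 edges)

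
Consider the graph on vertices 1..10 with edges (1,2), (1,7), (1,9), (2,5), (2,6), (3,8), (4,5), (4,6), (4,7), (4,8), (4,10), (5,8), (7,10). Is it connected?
Yes (BFS from 1 visits [1, 2, 7, 9, 5, 6, 4, 10, 8, 3] — all 10 vertices reached)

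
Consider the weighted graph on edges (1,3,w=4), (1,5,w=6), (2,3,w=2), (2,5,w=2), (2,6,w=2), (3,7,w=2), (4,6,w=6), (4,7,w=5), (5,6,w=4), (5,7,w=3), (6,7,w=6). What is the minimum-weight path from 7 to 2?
4 (path: 7 -> 3 -> 2; weights 2 + 2 = 4)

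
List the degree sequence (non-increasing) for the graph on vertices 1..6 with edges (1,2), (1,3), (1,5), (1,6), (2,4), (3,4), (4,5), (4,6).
[4, 4, 2, 2, 2, 2] (degrees: deg(1)=4, deg(2)=2, deg(3)=2, deg(4)=4, deg(5)=2, deg(6)=2)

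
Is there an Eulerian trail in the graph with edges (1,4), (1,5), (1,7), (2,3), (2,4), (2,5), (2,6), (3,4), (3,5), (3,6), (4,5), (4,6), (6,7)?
Yes (the graph is connected and exactly 2 vertices have odd degree: {1, 4}; any Eulerian path must start and end at those)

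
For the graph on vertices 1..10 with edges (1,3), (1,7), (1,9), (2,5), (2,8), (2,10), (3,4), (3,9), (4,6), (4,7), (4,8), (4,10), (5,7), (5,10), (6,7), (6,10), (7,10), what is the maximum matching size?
5 (matching: (1,7), (2,5), (3,9), (4,8), (6,10); upper bound floor(n/2) = floor(10/2) = 5)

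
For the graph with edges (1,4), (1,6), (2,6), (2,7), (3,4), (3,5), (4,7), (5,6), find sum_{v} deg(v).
16 (handshake: sum of degrees = 2|E| = 2 x 8 = 16)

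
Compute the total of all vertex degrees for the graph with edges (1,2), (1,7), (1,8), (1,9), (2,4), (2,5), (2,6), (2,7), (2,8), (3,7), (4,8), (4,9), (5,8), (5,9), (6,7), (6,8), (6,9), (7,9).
36 (handshake: sum of degrees = 2|E| = 2 x 18 = 36)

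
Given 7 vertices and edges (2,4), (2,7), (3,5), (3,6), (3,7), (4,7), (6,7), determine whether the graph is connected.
No, it has 2 components: {1}, {2, 3, 4, 5, 6, 7}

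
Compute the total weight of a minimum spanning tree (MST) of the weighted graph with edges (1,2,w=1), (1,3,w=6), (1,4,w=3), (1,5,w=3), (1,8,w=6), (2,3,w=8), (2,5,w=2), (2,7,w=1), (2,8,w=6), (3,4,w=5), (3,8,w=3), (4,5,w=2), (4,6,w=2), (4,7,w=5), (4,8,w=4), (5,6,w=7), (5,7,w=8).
15 (MST edges: (1,2,w=1), (2,5,w=2), (2,7,w=1), (3,8,w=3), (4,5,w=2), (4,6,w=2), (4,8,w=4); sum of weights 1 + 2 + 1 + 3 + 2 + 2 + 4 = 15)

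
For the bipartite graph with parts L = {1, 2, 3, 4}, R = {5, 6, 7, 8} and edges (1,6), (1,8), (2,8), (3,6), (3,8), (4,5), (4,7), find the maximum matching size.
3 (matching: (1,8), (3,6), (4,7); upper bound min(|L|,|R|) = min(4,4) = 4)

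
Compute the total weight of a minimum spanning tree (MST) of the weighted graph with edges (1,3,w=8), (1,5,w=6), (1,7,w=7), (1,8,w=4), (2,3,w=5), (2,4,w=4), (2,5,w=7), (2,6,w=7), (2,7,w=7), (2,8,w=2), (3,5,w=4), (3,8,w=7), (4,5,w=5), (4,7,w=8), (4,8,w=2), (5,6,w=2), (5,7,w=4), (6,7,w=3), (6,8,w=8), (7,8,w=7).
22 (MST edges: (1,8,w=4), (2,3,w=5), (2,8,w=2), (3,5,w=4), (4,8,w=2), (5,6,w=2), (6,7,w=3); sum of weights 4 + 5 + 2 + 4 + 2 + 2 + 3 = 22)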